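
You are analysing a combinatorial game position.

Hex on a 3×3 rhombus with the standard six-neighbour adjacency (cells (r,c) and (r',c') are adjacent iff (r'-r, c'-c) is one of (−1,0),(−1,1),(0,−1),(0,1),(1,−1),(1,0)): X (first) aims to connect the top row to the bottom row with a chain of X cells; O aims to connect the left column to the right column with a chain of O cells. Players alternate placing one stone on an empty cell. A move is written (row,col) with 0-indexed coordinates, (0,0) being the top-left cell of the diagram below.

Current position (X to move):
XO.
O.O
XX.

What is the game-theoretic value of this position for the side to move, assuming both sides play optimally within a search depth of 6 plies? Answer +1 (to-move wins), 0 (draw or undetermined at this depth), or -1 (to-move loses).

ply 1, X at XO./O.O/XX. | (0,2)=-1→XOX/O.O/XX.*; (1,1)=-1→XO./OXO/XX.; (2,2)=-1→XO./O.O/XXX
ply 2, O at XOX/O.O/XX. | (1,1)=+1→XOX/OOO/XX.*; (2,2)=-1→XOX/O.O/XXO
ply 3: XOX/OOO/XX. is terminal -1 (X); from XO./O.O/XX. depth 6

value(XO./O.O/XX., X) = -1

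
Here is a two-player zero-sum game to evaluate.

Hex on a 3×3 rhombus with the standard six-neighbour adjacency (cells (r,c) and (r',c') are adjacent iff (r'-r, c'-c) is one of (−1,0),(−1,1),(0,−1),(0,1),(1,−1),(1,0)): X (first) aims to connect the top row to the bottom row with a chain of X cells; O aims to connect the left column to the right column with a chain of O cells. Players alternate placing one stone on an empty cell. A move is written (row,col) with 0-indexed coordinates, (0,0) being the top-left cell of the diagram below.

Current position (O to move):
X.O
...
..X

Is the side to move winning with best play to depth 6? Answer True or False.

[X.O/.../..X] O move#1: (0,1):-1/XOO/.../..X, (1,0):+1/X.O/O../..X*, (1,1):+1/X.O/.O./..X, (1,2):-1/X.O/..O/..X, (2,0):-1/X.O/.../O.X, (2,1):-1/X.O/.../.OX
[X.O/O../..X] X move#2: (0,1):-1/XXO/O../..X*, (1,1):-1/X.O/OX./..X, (1,2):-1/X.O/O.X/..X, (2,0):-1/X.O/O../X.X, (2,1):-1/X.O/O../.XX
[XXO/O../..X] O move#3: (1,1):+1/XXO/OO./..X*, (1,2):-1/XXO/O.O/..X, (2,0):-1/XXO/O../O.X, (2,1):-1/XXO/O../.OX
[XXO/OO./..X] end (terminal -1, X#4); searched X.O/.../..X to 6

O winning at [X.O/.../..X]: True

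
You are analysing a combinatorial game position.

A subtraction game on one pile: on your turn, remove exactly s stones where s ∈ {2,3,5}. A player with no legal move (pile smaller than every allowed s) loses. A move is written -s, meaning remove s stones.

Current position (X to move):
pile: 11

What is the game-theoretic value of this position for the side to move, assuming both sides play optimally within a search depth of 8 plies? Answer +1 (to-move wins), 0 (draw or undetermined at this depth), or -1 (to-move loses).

value(11, X) = +1

ply 1, X at 11 | -2=-1→9; -3=+1→8*; -5=-1→6
ply 2, O at 8 | -2=-1→6*; -3=-1→5; -5=-1→3
ply 3, X at 6 | -2=-1→4; -3=-1→3; -5=+1→1*
ply 4: 1 is terminal -1 (O); from 11 depth 8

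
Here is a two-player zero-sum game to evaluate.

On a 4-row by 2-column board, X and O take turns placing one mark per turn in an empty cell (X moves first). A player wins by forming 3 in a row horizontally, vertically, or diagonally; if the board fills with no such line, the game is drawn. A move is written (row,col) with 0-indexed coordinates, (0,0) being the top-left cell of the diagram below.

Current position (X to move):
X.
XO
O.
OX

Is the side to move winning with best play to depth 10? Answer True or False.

X winning at [X./XO/O./OX]: False

p1 X@[X./XO/O./OX]: (0,1)[XX/XO/O./OX]+0* (2,1)[X./XO/OX/OX]+0
p2 O@[XX/XO/O./OX]: (2,1)[XX/XO/OO/OX]+0*
p3 X@[XX/XO/OO/OX] terminal +0; root [X./XO/O./OX] d10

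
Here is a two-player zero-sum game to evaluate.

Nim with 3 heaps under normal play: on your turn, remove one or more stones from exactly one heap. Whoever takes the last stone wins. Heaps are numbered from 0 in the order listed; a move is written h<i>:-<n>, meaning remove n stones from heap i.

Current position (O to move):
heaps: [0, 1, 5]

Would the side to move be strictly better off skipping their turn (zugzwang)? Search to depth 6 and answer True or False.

zugzwang((0,1,5), O) = False

p1 O@[(0,1,5)]: h1:-1[(0,0,5)]-1 h2:-1[(0,1,4)]-1 h2:-2[(0,1,3)]-1 h2:-3[(0,1,2)]-1 h2:-4[(0,1,1)]+1* h2:-5[(0,1,0)]-1
p2 X@[(0,1,1)]: h1:-1[(0,0,1)]-1* h2:-1[(0,1,0)]-1
p3 O@[(0,0,1)]: h2:-1[(0,0,0)]+1*
p4 X@[(0,0,0)] terminal -1; root [(0,1,5)] d6
if O skipped the turn, X would face:
~ p1 X@[(0,1,5)]: h1:-1[(0,0,5)]-1 h2:-1[(0,1,4)]-1 h2:-2[(0,1,3)]-1 h2:-3[(0,1,2)]-1 h2:-4[(0,1,1)]+1* h2:-5[(0,1,0)]-1
~ p2 O@[(0,1,1)]: h1:-1[(0,0,1)]-1* h2:-1[(0,1,0)]-1
~ p3 X@[(0,0,1)]: h2:-1[(0,0,0)]+1*
~ p4 O@[(0,0,0)] terminal -1; root [(0,1,5)] d6
compare (O): move=+1 vs pass=-1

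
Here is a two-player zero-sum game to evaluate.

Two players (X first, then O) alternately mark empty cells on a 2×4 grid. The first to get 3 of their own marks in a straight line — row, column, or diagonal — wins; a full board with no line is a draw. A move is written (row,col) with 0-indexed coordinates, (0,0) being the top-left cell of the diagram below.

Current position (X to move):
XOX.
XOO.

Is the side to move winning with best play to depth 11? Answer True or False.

X winning at [XOX./XOO.]: False

[XOX./XOO.] X move#1: (0,3):-1/XOXX/XOO., (1,3):+0/XOX./XOOX*
[XOX./XOOX] O move#2: (0,3):+0/XOXO/XOOX*
[XOXO/XOOX] end (terminal +0, X#3); searched XOX./XOO. to 11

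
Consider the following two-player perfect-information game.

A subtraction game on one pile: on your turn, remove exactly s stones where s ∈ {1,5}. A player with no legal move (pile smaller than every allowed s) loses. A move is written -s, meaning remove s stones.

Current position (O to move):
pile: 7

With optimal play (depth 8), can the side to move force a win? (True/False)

[7] O move#1: -1:+1/6*, -5:+1/2
[6] X move#2: -1:-1/5*, -5:-1/1
[5] O move#3: -1:+1/4*, -5:+1/0
[4] X move#4: -1:-1/3*
[3] O move#5: -1:+1/2*
[2] X move#6: -1:-1/1*
[1] O move#7: -1:+1/0*
[0] end (terminal -1, X#8); searched 7 to 8

O winning at [7]: True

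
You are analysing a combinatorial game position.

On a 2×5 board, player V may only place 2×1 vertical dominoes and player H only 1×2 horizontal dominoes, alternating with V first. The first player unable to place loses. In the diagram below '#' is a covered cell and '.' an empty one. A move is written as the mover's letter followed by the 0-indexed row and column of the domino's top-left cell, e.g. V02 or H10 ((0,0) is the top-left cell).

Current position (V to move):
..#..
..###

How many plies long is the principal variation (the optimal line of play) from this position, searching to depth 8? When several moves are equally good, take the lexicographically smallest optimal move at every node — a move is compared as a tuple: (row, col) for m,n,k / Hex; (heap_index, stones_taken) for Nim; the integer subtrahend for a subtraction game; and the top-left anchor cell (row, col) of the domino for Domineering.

[..#../..###] V move#1: V00:+1/#.#../#.###*, V01:+1/.##../.####
[#.#../#.###] H move#2: H03:-1/#.###/#.###*
[#.###/#.###] V move#3: V01:+1/#####/#####*
[#####/#####] end (terminal -1, H#4); searched ..#../..### to 8

PV length from [..#../..###]: 3 plies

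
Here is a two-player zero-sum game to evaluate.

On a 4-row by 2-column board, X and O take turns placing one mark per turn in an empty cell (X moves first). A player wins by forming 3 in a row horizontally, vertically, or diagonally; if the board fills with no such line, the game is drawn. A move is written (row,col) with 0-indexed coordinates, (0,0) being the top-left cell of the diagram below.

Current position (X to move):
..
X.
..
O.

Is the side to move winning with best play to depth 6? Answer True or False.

ply 1, X at ../X./../O. | (0,0)=+0→X./X./../O.*; (0,1)=+0→.X/X./../O.; (1,1)=+0→../XX/../O.; (2,0)=+0→../X./X./O.; (2,1)=+0→../X./.X/O.; (3,1)=+0→../X./../OX
ply 2, O at X./X./../O. | (0,1)=-1→XO/X./../O.; (1,1)=-1→X./XO/../O.; (2,0)=+0→X./X./O./O.*; (2,1)=-1→X./X./.O/O.; (3,1)=-1→X./X./../OO
ply 3, X at X./X./O./O. | (0,1)=+0→XX/X./O./O.*; (1,1)=+0→X./XX/O./O.; (2,1)=+0→X./X./OX/O.; (3,1)=+0→X./X./O./OX
ply 4, O at XX/X./O./O. | (1,1)=+0→XX/XO/O./O.*; (2,1)=+0→XX/X./OO/O.; (3,1)=+0→XX/X./O./OO
ply 5, X at XX/XO/O./O. | (2,1)=+0→XX/XO/OX/O.*; (3,1)=+0→XX/XO/O./OX
ply 6, O at XX/XO/OX/O. | (3,1)=+0→XX/XO/OX/OO*
ply 7: XX/XO/OX/OO is terminal +0 (X); from ../X./../O. depth 6

X winning at [../X./../O.]: False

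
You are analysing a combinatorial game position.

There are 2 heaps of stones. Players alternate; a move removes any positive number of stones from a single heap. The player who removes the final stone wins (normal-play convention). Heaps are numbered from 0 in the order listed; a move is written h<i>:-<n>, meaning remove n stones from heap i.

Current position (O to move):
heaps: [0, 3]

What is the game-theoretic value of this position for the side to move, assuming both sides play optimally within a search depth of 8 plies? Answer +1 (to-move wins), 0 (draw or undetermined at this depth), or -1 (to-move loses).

p1 O@[(0,3)]: h1:-1[(0,2)]-1 h1:-2[(0,1)]-1 h1:-3[(0,0)]+1*
p2 X@[(0,0)] terminal -1; root [(0,3)] d8

value((0,3), O) = +1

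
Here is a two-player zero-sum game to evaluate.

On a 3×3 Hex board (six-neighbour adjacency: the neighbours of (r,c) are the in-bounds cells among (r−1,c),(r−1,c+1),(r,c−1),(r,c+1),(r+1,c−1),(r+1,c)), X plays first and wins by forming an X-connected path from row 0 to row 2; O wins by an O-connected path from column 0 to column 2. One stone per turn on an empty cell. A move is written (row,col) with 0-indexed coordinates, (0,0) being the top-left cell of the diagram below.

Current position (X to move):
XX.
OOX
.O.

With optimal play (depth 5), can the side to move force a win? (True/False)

X winning at [XX./OOX/.O.]: False

[XX./OOX/.O.] X move#1: (0,2):-1/XXX/OOX/.O.*, (2,0):-1/XX./OOX/XO., (2,2):-1/XX./OOX/.OX
[XXX/OOX/.O.] O move#2: (2,0):-1/XXX/OOX/OO., (2,2):+1/XXX/OOX/.OO*
[XXX/OOX/.OO] end (terminal -1, X#3); searched XX./OOX/.O. to 5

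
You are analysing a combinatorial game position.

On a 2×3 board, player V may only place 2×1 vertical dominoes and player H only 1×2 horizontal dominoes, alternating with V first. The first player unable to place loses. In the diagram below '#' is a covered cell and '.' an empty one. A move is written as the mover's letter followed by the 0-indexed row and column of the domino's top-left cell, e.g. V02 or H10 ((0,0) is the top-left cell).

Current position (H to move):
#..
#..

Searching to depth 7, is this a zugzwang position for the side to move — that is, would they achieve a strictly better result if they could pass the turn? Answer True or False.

[#../#..] H move#1: H01:+1/###/#..*, H11:+1/#../###
[###/#..] end (terminal -1, V#2); searched #../#.. to 7
if H skipped the turn, V would face:
~ [#../#..] V move#1: V01:+1/##./##.*, V02:+1/#.#/#.#
~ [##./##.] end (terminal -1, H#2); searched #../#.. to 7
compare (H): move=+1 vs pass=-1

zugzwang(#../#.., H) = False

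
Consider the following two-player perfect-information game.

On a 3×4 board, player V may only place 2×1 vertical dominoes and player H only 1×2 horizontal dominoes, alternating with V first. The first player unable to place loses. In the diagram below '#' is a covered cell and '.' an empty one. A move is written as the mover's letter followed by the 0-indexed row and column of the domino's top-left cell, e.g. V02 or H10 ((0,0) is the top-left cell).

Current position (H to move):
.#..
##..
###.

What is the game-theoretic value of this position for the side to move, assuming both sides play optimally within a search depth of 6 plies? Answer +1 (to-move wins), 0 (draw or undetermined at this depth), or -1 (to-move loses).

value(.#../##../###., H) = +1

[.#../##../###.] H move#1: H02:-1/.###/##../###., H12:+1/.#../####/###.*
[.#../####/###.] end (terminal -1, V#2); searched .#../##../###. to 6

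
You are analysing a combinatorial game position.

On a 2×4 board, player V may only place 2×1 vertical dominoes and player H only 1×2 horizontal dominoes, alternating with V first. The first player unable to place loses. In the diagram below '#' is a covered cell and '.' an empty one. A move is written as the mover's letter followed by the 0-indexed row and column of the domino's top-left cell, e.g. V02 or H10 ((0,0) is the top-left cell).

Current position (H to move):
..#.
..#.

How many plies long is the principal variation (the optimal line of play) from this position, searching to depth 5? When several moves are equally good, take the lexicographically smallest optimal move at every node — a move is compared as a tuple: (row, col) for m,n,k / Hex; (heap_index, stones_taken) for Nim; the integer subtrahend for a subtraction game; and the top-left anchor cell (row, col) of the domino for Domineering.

[..#./..#.] H move#1: H00:+1/###./..#.*, H10:+1/..#./###.
[###./..#.] V move#2: V03:-1/####/..##*
[####/..##] H move#3: H10:+1/####/####*
[####/####] end (terminal -1, V#4); searched ..#./..#. to 5

PV length from [..#./..#.]: 3 plies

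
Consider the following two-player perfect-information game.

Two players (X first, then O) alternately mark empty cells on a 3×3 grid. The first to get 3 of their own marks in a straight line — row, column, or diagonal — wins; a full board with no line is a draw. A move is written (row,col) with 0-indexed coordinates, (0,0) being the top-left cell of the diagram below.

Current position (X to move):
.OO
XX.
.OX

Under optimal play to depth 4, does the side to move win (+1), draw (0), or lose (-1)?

p1 X@[.OO/XX./.OX]: (0,0)[XOO/XX./.OX]+1* (1,2)[.OO/XXX/.OX]+1 (2,0)[.OO/XX./XOX]-1
p2 O@[XOO/XX./.OX] terminal -1; root [.OO/XX./.OX] d4

value(.OO/XX./.OX, X) = +1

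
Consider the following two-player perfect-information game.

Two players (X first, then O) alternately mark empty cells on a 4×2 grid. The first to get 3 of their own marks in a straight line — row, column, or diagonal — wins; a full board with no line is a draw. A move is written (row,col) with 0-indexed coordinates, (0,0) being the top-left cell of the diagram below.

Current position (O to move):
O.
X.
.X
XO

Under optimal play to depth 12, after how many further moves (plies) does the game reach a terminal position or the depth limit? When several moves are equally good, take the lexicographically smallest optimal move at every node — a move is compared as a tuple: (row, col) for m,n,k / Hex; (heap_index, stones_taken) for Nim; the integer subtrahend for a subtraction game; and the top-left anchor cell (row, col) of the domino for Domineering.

PV length from [O./X./.X/XO]: 3 plies

[O./X./.X/XO] O move#1: (0,1):-1/OO/X./.X/XO, (1,1):-1/O./XO/.X/XO, (2,0):+0/O./X./OX/XO*
[O./X./OX/XO] X move#2: (0,1):+0/OX/X./OX/XO*, (1,1):+0/O./XX/OX/XO
[OX/X./OX/XO] O move#3: (1,1):+0/OX/XO/OX/XO*
[OX/XO/OX/XO] end (terminal +0, X#4); searched O./X./.X/XO to 12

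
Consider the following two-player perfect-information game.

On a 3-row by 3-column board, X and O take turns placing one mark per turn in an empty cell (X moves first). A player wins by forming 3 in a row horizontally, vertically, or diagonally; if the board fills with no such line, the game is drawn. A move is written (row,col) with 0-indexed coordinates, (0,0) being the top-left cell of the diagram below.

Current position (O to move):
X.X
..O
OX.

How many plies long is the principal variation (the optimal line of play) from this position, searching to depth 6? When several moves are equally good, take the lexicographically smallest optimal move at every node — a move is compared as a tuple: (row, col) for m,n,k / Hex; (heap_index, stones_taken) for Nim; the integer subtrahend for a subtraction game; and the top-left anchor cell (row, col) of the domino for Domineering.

PV length from [X.X/..O/OX.]: 4 plies

p1 O@[X.X/..O/OX.]: (0,1)[XOX/..O/OX.]+0* (1,0)[X.X/O.O/OX.]-1 (1,1)[X.X/.OO/OX.]-1 (2,2)[X.X/..O/OXO]-1
p2 X@[XOX/..O/OX.]: (1,0)[XOX/X.O/OX.]+0* (1,1)[XOX/.XO/OX.]+0 (2,2)[XOX/..O/OXX]+0
p3 O@[XOX/X.O/OX.]: (1,1)[XOX/XOO/OX.]+0* (2,2)[XOX/X.O/OXO]+0
p4 X@[XOX/XOO/OX.]: (2,2)[XOX/XOO/OXX]+0*
p5 O@[XOX/XOO/OXX] terminal +0; root [X.X/..O/OX.] d6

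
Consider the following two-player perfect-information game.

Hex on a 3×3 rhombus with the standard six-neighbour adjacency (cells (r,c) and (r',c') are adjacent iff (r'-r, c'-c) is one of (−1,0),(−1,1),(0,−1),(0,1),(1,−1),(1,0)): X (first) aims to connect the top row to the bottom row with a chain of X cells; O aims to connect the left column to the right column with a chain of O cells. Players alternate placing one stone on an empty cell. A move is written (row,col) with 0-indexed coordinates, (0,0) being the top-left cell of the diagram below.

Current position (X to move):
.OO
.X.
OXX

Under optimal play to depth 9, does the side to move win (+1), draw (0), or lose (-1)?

value(.OO/.X./OXX, X) = -1

[.OO/.X./OXX] X move#1: (0,0):-1/XOO/.X./OXX*, (1,0):-1/.OO/XX./OXX, (1,2):-1/.OO/.XX/OXX
[XOO/.X./OXX] O move#2: (1,0):+1/XOO/OX./OXX*, (1,2):-1/XOO/.XO/OXX
[XOO/OX./OXX] end (terminal -1, X#3); searched .OO/.X./OXX to 9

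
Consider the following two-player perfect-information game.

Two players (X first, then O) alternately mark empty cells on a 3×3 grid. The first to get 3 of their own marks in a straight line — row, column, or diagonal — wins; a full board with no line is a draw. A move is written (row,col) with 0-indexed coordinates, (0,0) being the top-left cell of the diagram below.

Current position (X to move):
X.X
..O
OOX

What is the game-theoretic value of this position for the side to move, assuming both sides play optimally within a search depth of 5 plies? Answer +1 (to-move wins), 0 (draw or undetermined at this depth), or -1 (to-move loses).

value(X.X/..O/OOX, X) = +1

[X.X/..O/OOX] X move#1: (0,1):+1/XXX/..O/OOX*, (1,0):+1/X.X/X.O/OOX, (1,1):+1/X.X/.XO/OOX
[XXX/..O/OOX] end (terminal -1, O#2); searched X.X/..O/OOX to 5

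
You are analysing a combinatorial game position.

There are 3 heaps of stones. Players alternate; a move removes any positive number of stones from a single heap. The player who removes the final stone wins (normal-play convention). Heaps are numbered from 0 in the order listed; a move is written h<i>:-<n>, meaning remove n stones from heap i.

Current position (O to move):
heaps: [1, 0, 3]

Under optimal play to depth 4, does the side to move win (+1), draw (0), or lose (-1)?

ply 1, O at (1,0,3) | h0:-1=-1→(0,0,3); h2:-1=-1→(1,0,2); h2:-2=+1→(1,0,1)*; h2:-3=-1→(1,0,0)
ply 2, X at (1,0,1) | h0:-1=-1→(0,0,1)*; h2:-1=-1→(1,0,0)
ply 3, O at (0,0,1) | h2:-1=+1→(0,0,0)*
ply 4: (0,0,0) is terminal -1 (X); from (1,0,3) depth 4

value((1,0,3), O) = +1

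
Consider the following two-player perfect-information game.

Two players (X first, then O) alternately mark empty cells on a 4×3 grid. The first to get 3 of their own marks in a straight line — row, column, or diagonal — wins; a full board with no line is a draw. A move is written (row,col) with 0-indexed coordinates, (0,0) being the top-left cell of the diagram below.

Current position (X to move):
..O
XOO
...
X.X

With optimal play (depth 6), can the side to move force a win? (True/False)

X winning at [..O/XOO/.../X.X]: True

ply 1, X at ..O/XOO/.../X.X | (0,0)=-1→X.O/XOO/.../X.X; (0,1)=-1→.XO/XOO/.../X.X; (2,0)=+1→..O/XOO/X../X.X*; (2,1)=+1→..O/XOO/.X./X.X; (2,2)=-1→..O/XOO/..X/X.X; (3,1)=+1→..O/XOO/.../XXX
ply 2: ..O/XOO/X../X.X is terminal -1 (O); from ..O/XOO/.../X.X depth 6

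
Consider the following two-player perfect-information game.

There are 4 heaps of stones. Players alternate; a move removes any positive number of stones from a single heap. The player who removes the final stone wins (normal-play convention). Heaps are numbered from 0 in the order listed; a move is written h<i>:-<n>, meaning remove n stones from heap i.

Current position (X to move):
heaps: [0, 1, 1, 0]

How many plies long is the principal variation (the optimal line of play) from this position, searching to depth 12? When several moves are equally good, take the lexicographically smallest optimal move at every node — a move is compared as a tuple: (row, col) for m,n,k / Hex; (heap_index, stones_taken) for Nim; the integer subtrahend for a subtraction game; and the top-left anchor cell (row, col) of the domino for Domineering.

PV length from [(0,1,1,0)]: 2 plies

[(0,1,1,0)] X move#1: h1:-1:-1/(0,0,1,0)*, h2:-1:-1/(0,1,0,0)
[(0,0,1,0)] O move#2: h2:-1:+1/(0,0,0,0)*
[(0,0,0,0)] end (terminal -1, X#3); searched (0,1,1,0) to 12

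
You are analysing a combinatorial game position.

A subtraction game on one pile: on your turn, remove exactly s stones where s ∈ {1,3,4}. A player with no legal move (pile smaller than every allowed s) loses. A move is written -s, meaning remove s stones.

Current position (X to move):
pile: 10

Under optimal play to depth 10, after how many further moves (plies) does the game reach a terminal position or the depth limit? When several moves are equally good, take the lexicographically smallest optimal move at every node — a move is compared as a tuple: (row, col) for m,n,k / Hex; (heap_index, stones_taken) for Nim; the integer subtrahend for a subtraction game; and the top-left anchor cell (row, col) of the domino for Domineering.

ply 1, X at 10 | -1=+1→9*; -3=+1→7; -4=-1→6
ply 2, O at 9 | -1=-1→8*; -3=-1→6; -4=-1→5
ply 3, X at 8 | -1=+1→7*; -3=-1→5; -4=-1→4
ply 4, O at 7 | -1=-1→6*; -3=-1→4; -4=-1→3
ply 5, X at 6 | -1=-1→5; -3=-1→3; -4=+1→2*
ply 6, O at 2 | -1=-1→1*
ply 7, X at 1 | -1=+1→0*
ply 8: 0 is terminal -1 (O); from 10 depth 10

PV length from [10]: 7 plies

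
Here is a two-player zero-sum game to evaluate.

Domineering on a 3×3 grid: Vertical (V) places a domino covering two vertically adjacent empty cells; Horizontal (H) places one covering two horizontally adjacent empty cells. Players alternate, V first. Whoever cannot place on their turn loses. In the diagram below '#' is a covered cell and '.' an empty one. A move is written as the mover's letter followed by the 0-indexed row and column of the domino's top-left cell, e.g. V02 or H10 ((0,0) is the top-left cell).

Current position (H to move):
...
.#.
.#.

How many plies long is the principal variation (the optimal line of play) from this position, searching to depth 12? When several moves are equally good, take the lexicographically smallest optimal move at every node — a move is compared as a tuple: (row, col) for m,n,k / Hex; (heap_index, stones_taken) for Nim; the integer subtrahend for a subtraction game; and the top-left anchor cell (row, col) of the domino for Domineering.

PV length from [.../.#./.#.]: 2 plies

p1 H@[.../.#./.#.]: H00[##./.#./.#.]-1* H01[.##/.#./.#.]-1
p2 V@[##./.#./.#.]: V02[###/.##/.#.]+1* V10[##./##./##.]+1 V12[##./.##/.##]+1
p3 H@[###/.##/.#.] terminal -1; root [.../.#./.#.] d12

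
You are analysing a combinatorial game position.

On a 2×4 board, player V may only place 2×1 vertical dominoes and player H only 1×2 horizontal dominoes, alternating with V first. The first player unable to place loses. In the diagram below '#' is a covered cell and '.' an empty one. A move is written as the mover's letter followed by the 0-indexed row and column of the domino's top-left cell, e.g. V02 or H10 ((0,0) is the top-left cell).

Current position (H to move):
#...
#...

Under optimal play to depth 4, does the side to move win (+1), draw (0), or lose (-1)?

value(#.../#..., H) = +1

ply 1, H at #.../#... | H01=+1→###./#...*; H02=+1→#.##/#...; H11=+1→#.../###.; H12=+1→#.../#.##
ply 2, V at ###./#... | V03=-1→####/#..#*
ply 3, H at ####/#..# | H11=+1→####/####*
ply 4: ####/#### is terminal -1 (V); from #.../#... depth 4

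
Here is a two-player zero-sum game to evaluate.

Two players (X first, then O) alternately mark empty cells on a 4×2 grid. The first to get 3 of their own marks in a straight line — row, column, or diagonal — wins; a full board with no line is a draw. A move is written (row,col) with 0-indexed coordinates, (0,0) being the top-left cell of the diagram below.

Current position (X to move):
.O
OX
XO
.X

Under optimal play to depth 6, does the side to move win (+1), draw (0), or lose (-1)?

p1 X@[.O/OX/XO/.X]: (0,0)[XO/OX/XO/.X]+0* (3,0)[.O/OX/XO/XX]+0
p2 O@[XO/OX/XO/.X]: (3,0)[XO/OX/XO/OX]+0*
p3 X@[XO/OX/XO/OX] terminal +0; root [.O/OX/XO/.X] d6

value(.O/OX/XO/.X, X) = 0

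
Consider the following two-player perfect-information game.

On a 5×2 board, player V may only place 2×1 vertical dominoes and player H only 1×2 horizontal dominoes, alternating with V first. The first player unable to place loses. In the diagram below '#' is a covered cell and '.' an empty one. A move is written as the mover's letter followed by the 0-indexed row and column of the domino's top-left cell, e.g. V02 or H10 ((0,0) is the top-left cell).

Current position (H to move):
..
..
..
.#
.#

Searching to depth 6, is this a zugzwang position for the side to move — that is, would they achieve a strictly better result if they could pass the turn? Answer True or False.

zugzwang(../../../.#/.#, H) = False

ply 1, H at ../../../.#/.# | H00=-1→##/../../.#/.#; H10=+1→../##/../.#/.#*; H20=-1→../../##/.#/.#
ply 2, V at ../##/../.#/.# | V20=-1→../##/#./##/.#*; V30=-1→../##/../##/##
ply 3, H at ../##/#./##/.# | H00=+1→##/##/#./##/.#*
ply 4: ##/##/#./##/.# is terminal -1 (V); from ../../../.#/.# depth 6
if H skipped the turn, V would face:
~ ply 1, V at ../../../.#/.# | V00=+1→#./#./../.#/.#*; V01=+1→.#/.#/../.#/.#; V10=+1→../#./#./.#/.#; V11=+1→../.#/.#/.#/.#; V20=-1→../../#./##/.#; V30=-1→../../../##/##
~ ply 2, H at #./#./../.#/.# | H20=-1→#./#./##/.#/.#*
~ ply 3, V at #./#./##/.#/.# | V01=+1→##/##/##/.#/.#*; V30=+1→#./#./##/##/##
~ ply 4: ##/##/##/.#/.# is terminal -1 (H); from ../../../.#/.# depth 6
compare (H): move=+1 vs pass=-1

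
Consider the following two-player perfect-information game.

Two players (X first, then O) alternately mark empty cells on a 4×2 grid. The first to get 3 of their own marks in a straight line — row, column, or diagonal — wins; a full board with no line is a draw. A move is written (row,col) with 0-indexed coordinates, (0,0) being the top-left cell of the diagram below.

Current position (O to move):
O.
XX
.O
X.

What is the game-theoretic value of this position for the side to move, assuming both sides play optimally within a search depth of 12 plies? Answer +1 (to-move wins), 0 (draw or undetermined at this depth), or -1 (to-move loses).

value(O./XX/.O/X., O) = 0

ply 1, O at O./XX/.O/X. | (0,1)=-1→OO/XX/.O/X.; (2,0)=+0→O./XX/OO/X.*; (3,1)=-1→O./XX/.O/XO
ply 2, X at O./XX/OO/X. | (0,1)=+0→OX/XX/OO/X.*; (3,1)=+0→O./XX/OO/XX
ply 3, O at OX/XX/OO/X. | (3,1)=+0→OX/XX/OO/XO*
ply 4: OX/XX/OO/XO is terminal +0 (X); from O./XX/.O/X. depth 12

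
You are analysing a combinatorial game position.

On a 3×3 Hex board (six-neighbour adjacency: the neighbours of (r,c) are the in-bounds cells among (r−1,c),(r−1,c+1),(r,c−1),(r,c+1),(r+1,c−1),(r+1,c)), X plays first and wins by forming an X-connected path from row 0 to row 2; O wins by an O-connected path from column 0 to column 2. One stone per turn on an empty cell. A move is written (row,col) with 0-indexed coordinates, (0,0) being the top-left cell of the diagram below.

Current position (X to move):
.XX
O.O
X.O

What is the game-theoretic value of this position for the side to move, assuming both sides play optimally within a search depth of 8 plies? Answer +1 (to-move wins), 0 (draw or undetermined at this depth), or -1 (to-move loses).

value(.XX/O.O/X.O, X) = +1

ply 1, X at .XX/O.O/X.O | (0,0)=-1→XXX/O.O/X.O; (1,1)=+1→.XX/OXO/X.O*; (2,1)=-1→.XX/O.O/XXO
ply 2: .XX/OXO/X.O is terminal -1 (O); from .XX/O.O/X.O depth 8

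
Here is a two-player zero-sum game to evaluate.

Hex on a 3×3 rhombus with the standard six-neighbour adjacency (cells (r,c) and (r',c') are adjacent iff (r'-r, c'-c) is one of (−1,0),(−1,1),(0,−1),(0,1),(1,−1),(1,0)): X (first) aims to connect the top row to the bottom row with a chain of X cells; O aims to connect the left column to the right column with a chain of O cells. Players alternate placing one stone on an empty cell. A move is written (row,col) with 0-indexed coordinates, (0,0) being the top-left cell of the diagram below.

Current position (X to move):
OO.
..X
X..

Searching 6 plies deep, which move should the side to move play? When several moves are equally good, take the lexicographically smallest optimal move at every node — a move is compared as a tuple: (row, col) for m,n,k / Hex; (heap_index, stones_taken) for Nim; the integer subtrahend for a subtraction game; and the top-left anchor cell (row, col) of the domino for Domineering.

X's best at [OO./..X/X..]: (0,2)

p1 X@[OO./..X/X..]: (0,2)[OOX/..X/X..]+1* (1,0)[OO./X.X/X..]-1 (1,1)[OO./.XX/X..]-1 (2,1)[OO./..X/XX.]-1 (2,2)[OO./..X/X.X]-1
p2 O@[OOX/..X/X..]: (1,0)[OOX/O.X/X..]-1* (1,1)[OOX/.OX/X..]-1 (2,1)[OOX/..X/XO.]-1 (2,2)[OOX/..X/X.O]-1
p3 X@[OOX/O.X/X..]: (1,1)[OOX/OXX/X..]+1* (2,1)[OOX/O.X/XX.]+1 (2,2)[OOX/O.X/X.X]+1
p4 O@[OOX/OXX/X..] terminal -1; root [OO./..X/X..] d6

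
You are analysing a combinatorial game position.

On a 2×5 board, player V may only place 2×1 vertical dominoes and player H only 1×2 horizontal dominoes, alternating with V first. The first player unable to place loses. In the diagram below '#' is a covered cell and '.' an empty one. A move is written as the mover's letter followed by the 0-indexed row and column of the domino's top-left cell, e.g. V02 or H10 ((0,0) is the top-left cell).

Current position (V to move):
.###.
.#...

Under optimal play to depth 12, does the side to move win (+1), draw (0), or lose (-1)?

ply 1, V at .###./.#... | V00=-1→####./##...; V04=+1→.####/.#..#*
ply 2, H at .####/.#..# | H12=-1→.####/.####*
ply 3, V at .####/.#### | V00=+1→#####/#####*
ply 4: #####/##### is terminal -1 (H); from .###./.#... depth 12

value(.###./.#..., V) = +1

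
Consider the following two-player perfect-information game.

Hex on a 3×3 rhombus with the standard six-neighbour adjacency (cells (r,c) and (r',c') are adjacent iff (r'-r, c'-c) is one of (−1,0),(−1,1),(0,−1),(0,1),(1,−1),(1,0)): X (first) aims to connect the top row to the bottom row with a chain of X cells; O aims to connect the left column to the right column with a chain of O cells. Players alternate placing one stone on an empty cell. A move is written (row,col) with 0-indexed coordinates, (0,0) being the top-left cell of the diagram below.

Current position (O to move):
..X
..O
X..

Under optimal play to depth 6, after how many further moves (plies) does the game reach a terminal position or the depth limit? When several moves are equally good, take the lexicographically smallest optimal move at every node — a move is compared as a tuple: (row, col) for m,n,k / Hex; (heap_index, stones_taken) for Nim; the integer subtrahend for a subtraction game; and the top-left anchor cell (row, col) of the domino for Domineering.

PV length from [..X/..O/X..]: 4 plies

[..X/..O/X..] O move#1: (0,0):-1/O.X/..O/X..*, (0,1):-1/.OX/..O/X.., (1,0):-1/..X/O.O/X.., (1,1):-1/..X/.OO/X.., (2,1):-1/..X/..O/XO., (2,2):-1/..X/..O/X.O
[O.X/..O/X..] X move#2: (0,1):+1/OXX/..O/X..*, (1,0):+1/O.X/X.O/X.., (1,1):+1/O.X/.XO/X.., (2,1):-1/O.X/..O/XX., (2,2):-1/O.X/..O/X.X
[OXX/..O/X..] O move#3: (1,0):-1/OXX/O.O/X..*, (1,1):-1/OXX/.OO/X.., (2,1):-1/OXX/..O/XO., (2,2):-1/OXX/..O/X.O
[OXX/O.O/X..] X move#4: (1,1):+1/OXX/OXO/X..*, (2,1):-1/OXX/O.O/XX., (2,2):-1/OXX/O.O/X.X
[OXX/OXO/X..] end (terminal -1, O#5); searched ..X/..O/X.. to 6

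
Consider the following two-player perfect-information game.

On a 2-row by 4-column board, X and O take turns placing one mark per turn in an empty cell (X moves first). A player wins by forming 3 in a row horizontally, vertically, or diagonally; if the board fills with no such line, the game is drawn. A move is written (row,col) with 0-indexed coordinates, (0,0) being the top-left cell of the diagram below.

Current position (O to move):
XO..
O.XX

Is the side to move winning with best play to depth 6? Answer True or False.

[XO../O.XX] O move#1: (0,2):-1/XOO./O.XX, (0,3):-1/XO.O/O.XX, (1,1):+0/XO../OOXX*
[XO../OOXX] X move#2: (0,2):+0/XOX./OOXX*, (0,3):+0/XO.X/OOXX
[XOX./OOXX] O move#3: (0,3):+0/XOXO/OOXX*
[XOXO/OOXX] end (terminal +0, X#4); searched XO../O.XX to 6

O winning at [XO../O.XX]: False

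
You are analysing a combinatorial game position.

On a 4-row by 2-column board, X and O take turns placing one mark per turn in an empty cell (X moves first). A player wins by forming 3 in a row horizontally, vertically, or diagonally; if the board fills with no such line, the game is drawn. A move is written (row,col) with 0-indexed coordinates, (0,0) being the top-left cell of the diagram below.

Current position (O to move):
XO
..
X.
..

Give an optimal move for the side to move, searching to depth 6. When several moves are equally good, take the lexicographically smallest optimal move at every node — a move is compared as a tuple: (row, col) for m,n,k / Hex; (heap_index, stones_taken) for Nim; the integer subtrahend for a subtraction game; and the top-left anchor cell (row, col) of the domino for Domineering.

O's best at [XO/../X./..]: (1,0)

ply 1, O at XO/../X./.. | (1,0)=+0→XO/O./X./..*; (1,1)=-1→XO/.O/X./..; (2,1)=-1→XO/../XO/..; (3,0)=-1→XO/../X./O.; (3,1)=-1→XO/../X./.O
ply 2, X at XO/O./X./.. | (1,1)=+0→XO/OX/X./..*; (2,1)=+0→XO/O./XX/..; (3,0)=+0→XO/O./X./X.; (3,1)=+0→XO/O./X./.X
ply 3, O at XO/OX/X./.. | (2,1)=+0→XO/OX/XO/..*; (3,0)=+0→XO/OX/X./O.; (3,1)=+0→XO/OX/X./.O
ply 4, X at XO/OX/XO/.. | (3,0)=+0→XO/OX/XO/X.*; (3,1)=+0→XO/OX/XO/.X
ply 5, O at XO/OX/XO/X. | (3,1)=+0→XO/OX/XO/XO*
ply 6: XO/OX/XO/XO is terminal +0 (X); from XO/../X./.. depth 6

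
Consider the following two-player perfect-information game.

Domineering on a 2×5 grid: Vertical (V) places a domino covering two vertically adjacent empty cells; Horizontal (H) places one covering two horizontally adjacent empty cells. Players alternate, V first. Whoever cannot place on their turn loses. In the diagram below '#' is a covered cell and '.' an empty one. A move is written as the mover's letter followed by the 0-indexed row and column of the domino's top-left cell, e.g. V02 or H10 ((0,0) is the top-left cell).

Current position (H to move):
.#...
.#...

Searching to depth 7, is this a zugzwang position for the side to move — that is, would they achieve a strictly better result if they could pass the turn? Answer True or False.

zugzwang(.#.../.#..., H) = False

ply 1, H at .#.../.#... | H02=-1→.###./.#...*; H03=-1→.#.##/.#...; H12=-1→.#.../.###.; H13=-1→.#.../.#.##
ply 2, V at .###./.#... | V00=-1→####./##...; V04=+1→.####/.#..#*
ply 3, H at .####/.#..# | H12=-1→.####/.####*
ply 4, V at .####/.#### | V00=+1→#####/#####*
ply 5: #####/##### is terminal -1 (H); from .#.../.#... depth 7
if H skipped the turn, V would face:
~ ply 1, V at .#.../.#... | V00=-1→##.../##...; V02=-1→.##../.##..; V03=+1→.#.#./.#.#.*; V04=-1→.#..#/.#..#
~ ply 2: .#.#./.#.#. is terminal -1 (H); from .#.../.#... depth 7
compare (H): move=-1 vs pass=-1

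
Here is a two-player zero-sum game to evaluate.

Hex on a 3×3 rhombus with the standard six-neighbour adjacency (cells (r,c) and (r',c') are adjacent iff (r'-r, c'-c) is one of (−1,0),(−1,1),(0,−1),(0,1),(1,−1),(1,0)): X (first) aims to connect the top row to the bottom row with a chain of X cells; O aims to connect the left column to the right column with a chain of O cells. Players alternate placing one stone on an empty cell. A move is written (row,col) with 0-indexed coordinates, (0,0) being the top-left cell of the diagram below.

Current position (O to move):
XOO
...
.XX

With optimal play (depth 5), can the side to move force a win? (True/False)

[XOO/.../.XX] O move#1: (1,0):+1/XOO/O../.XX*, (1,1):+1/XOO/.O./.XX, (1,2):-1/XOO/..O/.XX, (2,0):+1/XOO/.../OXX
[XOO/O../.XX] end (terminal -1, X#2); searched XOO/.../.XX to 5

O winning at [XOO/.../.XX]: True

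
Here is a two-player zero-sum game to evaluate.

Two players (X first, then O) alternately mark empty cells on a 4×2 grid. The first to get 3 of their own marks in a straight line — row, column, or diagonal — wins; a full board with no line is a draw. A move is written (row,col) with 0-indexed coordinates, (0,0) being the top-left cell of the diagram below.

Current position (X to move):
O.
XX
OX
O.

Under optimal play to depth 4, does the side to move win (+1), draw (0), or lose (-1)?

[O./XX/OX/O.] X move#1: (0,1):+1/OX/XX/OX/O.*, (3,1):+1/O./XX/OX/OX
[OX/XX/OX/O.] end (terminal -1, O#2); searched O./XX/OX/O. to 4

value(O./XX/OX/O., X) = +1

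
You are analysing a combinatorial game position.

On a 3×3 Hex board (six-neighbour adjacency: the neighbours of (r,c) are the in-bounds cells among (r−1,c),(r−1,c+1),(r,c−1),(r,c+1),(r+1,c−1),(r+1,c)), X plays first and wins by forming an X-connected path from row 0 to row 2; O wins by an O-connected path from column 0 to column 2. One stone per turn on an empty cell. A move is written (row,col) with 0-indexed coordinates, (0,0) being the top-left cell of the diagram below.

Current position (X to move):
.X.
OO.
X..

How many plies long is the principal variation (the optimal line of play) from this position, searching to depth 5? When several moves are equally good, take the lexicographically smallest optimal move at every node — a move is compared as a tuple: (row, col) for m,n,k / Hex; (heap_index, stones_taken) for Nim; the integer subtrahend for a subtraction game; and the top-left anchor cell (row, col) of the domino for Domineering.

[.X./OO./X..] X move#1: (0,0):-1/XX./OO./X..*, (0,2):-1/.XX/OO./X.., (1,2):-1/.X./OOX/X.., (2,1):-1/.X./OO./XX., (2,2):-1/.X./OO./X.X
[XX./OO./X..] O move#2: (0,2):+1/XXO/OO./X..*, (1,2):+1/XX./OOO/X.., (2,1):+1/XX./OO./XO., (2,2):+1/XX./OO./X.O
[XXO/OO./X..] end (terminal -1, X#3); searched .X./OO./X.. to 5

PV length from [.X./OO./X..]: 2 plies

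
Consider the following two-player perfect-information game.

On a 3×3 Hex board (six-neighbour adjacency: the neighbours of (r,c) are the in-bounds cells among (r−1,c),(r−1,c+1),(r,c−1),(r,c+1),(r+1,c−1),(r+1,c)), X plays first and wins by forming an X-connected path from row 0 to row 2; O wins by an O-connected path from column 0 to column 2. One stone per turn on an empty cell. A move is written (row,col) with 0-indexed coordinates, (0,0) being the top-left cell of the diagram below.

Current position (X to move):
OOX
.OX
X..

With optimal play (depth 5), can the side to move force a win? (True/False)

X winning at [OOX/.OX/X..]: True

p1 X@[OOX/.OX/X..]: (1,0)[OOX/XOX/X..]+1* (2,1)[OOX/.OX/XX.]+1 (2,2)[OOX/.OX/X.X]+1
p2 O@[OOX/XOX/X..]: (2,1)[OOX/XOX/XO.]-1* (2,2)[OOX/XOX/X.O]-1
p3 X@[OOX/XOX/XO.]: (2,2)[OOX/XOX/XOX]+1*
p4 O@[OOX/XOX/XOX] terminal -1; root [OOX/.OX/X..] d5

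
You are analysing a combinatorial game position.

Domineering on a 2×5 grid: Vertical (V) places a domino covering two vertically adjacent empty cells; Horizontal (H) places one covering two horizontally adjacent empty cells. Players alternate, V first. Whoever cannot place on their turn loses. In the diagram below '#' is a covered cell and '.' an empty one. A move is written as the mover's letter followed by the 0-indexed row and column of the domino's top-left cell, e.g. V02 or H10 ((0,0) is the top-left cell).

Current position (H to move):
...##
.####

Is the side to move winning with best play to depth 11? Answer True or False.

H winning at [...##/.####]: True

ply 1, H at ...##/.#### | H00=+1→##.##/.####*; H01=-1→.####/.####
ply 2: ##.##/.#### is terminal -1 (V); from ...##/.#### depth 11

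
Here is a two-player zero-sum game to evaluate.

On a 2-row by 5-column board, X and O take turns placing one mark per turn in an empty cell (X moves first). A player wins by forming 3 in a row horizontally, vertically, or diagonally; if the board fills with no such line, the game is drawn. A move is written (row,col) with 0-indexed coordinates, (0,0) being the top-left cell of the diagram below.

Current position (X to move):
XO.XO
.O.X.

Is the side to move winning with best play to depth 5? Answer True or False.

p1 X@[XO.XO/.O.X.]: (0,2)[XOXXO/.O.X.]+0* (1,0)[XO.XO/XO.X.]+0 (1,2)[XO.XO/.OXX.]+0 (1,4)[XO.XO/.O.XX]+0
p2 O@[XOXXO/.O.X.]: (1,0)[XOXXO/OO.X.]+0* (1,2)[XOXXO/.OOX.]+0 (1,4)[XOXXO/.O.XO]+0
p3 X@[XOXXO/OO.X.]: (1,2)[XOXXO/OOXX.]+0* (1,4)[XOXXO/OO.XX]-1
p4 O@[XOXXO/OOXX.]: (1,4)[XOXXO/OOXXO]+0*
p5 X@[XOXXO/OOXXO] terminal +0; root [XO.XO/.O.X.] d5

X winning at [XO.XO/.O.X.]: False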